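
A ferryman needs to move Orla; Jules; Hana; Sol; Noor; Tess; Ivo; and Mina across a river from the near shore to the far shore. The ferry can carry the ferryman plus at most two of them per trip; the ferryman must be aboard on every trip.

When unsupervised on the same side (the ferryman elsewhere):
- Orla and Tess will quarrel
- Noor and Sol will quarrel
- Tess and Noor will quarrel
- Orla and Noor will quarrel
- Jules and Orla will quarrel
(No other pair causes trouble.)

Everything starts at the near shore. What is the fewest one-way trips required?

Counting alone: the ferryman can take at most 2 across per trip to the far shore, so moving all 8 needs at least 4 loaded trips out, with a return between consecutive ones — at least 7 crossings.
The safety rule pushes this higher. Following every safe sequence of crossings, the most of the 8 that can be at the far shore as the ferry arrives there on crossings 7, 9, 11 is 5, 6, 7 respectively — never all 8.
So no plan with fewer than 13 crossings exists, and this one achieves 13:
1. Ferryman goes to the far shore with Noor and Orla.
2. Ferryman goes back to the near shore with Orla.
3. Ferryman goes to the far shore with Jules and Orla.
4. Ferryman goes back to the near shore with Orla.
5. Ferryman goes to the far shore with Hana and Orla.
6. Ferryman goes back to the near shore with Orla.
7. Ferryman goes to the far shore with Ivo and Orla.
8. Ferryman goes back to the near shore with Orla.
9. Ferryman goes to the far shore with Mina and Orla.
10. Ferryman goes back to the near shore with Orla.
11. Ferryman goes to the far shore with Sol and Tess.
12. Ferryman goes back to the near shore with Noor.
13. Ferryman goes to the far shore with Noor and Orla.

13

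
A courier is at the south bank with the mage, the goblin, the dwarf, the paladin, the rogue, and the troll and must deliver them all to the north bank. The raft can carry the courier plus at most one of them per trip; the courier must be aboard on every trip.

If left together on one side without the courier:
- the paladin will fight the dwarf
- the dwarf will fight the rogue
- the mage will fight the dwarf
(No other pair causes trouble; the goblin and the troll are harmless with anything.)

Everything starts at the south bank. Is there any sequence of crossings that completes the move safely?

Following every safe sequence of crossings from the start, the most of the 6 that can be at the north bank as the raft arrives there on crossings 1, 3, 5, 7 is 1, 2, 3, 4 respectively; the best ever achieved is 4 of 6.
From crossing 9 on, no configuration arises that was not already reachable earlier: only 36 distinct safe configurations (who is on which side, and where the raft is) can ever be reached, none of them has everyone across, and every continuation just revisits them. So no valid plan exists.

No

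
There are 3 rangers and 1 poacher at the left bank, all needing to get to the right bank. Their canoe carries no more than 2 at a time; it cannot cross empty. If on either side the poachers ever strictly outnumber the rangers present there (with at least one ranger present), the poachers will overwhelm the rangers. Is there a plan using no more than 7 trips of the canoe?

Yes — this plan uses 5 crossings (≤ 7):
1. 1 ranger and 1 poacher → the right bank.  (the left bank: 2R 0P; the right bank: 1R 1P)
2. 1 poacher ← the left bank.  (the left bank: 2R 1P; the right bank: 1R 0P)
3. 1 ranger and 1 poacher → the right bank.  (the left bank: 1R 0P; the right bank: 2R 1P)
4. 1 poacher ← the left bank.  (the left bank: 1R 1P; the right bank: 2R 0P)
5. 1 ranger and 1 poacher → the right bank.  (the left bank: 0R 0P; the right bank: 3R 1P)

Yes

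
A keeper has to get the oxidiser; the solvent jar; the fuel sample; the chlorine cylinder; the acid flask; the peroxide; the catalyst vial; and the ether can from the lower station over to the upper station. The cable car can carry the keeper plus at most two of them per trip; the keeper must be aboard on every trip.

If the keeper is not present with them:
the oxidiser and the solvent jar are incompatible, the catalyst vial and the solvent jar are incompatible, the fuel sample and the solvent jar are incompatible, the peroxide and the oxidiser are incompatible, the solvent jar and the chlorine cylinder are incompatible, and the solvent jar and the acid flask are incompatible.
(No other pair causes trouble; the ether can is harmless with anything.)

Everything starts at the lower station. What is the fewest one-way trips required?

Counting alone: the keeper can take at most 2 across per trip to the upper station, so moving all 8 needs at least 4 loaded trips out, with a return between consecutive ones — at least 7 crossings.
The safety rule pushes this higher. Following every safe sequence of crossings, the most of the 8 that can be at the upper station as the cable car arrives there on crossings 7, 9 is 6, 7 respectively — never all 8.
So no plan with fewer than 11 crossings exists, and this one achieves 11:
1. Keeper goes to the upper station with the oxidiser and the solvent jar.  [the lower station: the acid flask, the catalyst vial, the chlorine cylinder, the ether can, the fuel sample, the peroxide | the upper station: the oxidiser, the solvent jar]
2. Keeper goes back to the lower station with the oxidiser.  [the lower station: the acid flask, the catalyst vial, the chlorine cylinder, the ether can, the fuel sample, the oxidiser, the peroxide | the upper station: the solvent jar]
3. Keeper goes to the upper station with the fuel sample and the oxidiser.  [the lower station: the acid flask, the catalyst vial, the chlorine cylinder, the ether can, the peroxide | the upper station: the fuel sample, the oxidiser, the solvent jar]
4. Keeper goes back to the lower station with the solvent jar.  [the lower station: the acid flask, the catalyst vial, the chlorine cylinder, the ether can, the peroxide, the solvent jar | the upper station: the fuel sample, the oxidiser]
5. Keeper goes to the upper station with the chlorine cylinder and the solvent jar.  [the lower station: the acid flask, the catalyst vial, the ether can, the peroxide | the upper station: the chlorine cylinder, the fuel sample, the oxidiser, the solvent jar]
6. Keeper goes back to the lower station with the solvent jar.  [the lower station: the acid flask, the catalyst vial, the ether can, the peroxide, the solvent jar | the upper station: the chlorine cylinder, the fuel sample, the oxidiser]
7. Keeper goes to the upper station with the acid flask and the solvent jar.  [the lower station: the catalyst vial, the ether can, the peroxide | the upper station: the acid flask, the chlorine cylinder, the fuel sample, the oxidiser, the solvent jar]
8. Keeper goes back to the lower station with the solvent jar.  [the lower station: the catalyst vial, the ether can, the peroxide, the solvent jar | the upper station: the acid flask, the chlorine cylinder, the fuel sample, the oxidiser]
9. Keeper goes to the upper station with the catalyst vial and the ether can.  [the lower station: the peroxide, the solvent jar | the upper station: the acid flask, the catalyst vial, the chlorine cylinder, the ether can, the fuel sample, the oxidiser]
10. Keeper goes back to the lower station alone.  [the lower station: the peroxide, the solvent jar | the upper station: the acid flask, the catalyst vial, the chlorine cylinder, the ether can, the fuel sample, the oxidiser]
11. Keeper goes to the upper station with the peroxide and the solvent jar.  [the lower station: — | the upper station: the acid flask, the catalyst vial, the chlorine cylinder, the ether can, the fuel sample, the oxidiser, the peroxide, the solvent jar]

11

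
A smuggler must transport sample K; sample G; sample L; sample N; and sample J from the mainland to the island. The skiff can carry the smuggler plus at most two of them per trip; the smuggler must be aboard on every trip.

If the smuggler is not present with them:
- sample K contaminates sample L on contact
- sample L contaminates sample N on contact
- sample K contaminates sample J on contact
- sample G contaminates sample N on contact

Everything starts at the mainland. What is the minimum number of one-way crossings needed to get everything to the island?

Counting alone: the smuggler can take at most 2 across per trip to the island, so moving all 5 needs at least 3 loaded trips out, with a return between consecutive ones — at least 5 crossings.
The safety rule pushes this higher. Following every safe sequence of crossings, the most of the 5 that can be at the island as the skiff arrives there on crossing 5 is 4 — never all 5.
So no plan with fewer than 7 crossings exists, and this one achieves 7:
1. Smuggler goes to the island with sample K and sample N.
2. Smuggler goes back to the mainland alone.
3. Smuggler goes to the island with sample G.
4. Smuggler goes back to the mainland with sample N.
5. Smuggler goes to the island with sample J and sample L.
6. Smuggler goes back to the mainland with sample K.
7. Smuggler goes to the island with sample K and sample N.

7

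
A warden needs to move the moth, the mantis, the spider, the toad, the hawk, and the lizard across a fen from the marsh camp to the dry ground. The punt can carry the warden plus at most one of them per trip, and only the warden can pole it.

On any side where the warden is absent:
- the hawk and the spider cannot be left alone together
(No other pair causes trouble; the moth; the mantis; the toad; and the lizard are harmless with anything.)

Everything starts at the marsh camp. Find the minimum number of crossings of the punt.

Counting alone: the warden can take at most 1 across per trip to the dry ground, so moving all 6 needs at least 6 loaded trips out, with a return between consecutive ones — at least 11 crossings.
The plan below uses exactly 11 crossings, so it is optimal:
1. Warden goes to the dry ground with the spider.  [the marsh camp: the hawk, the lizard, the mantis, the moth, the toad | the dry ground: the spider]
2. Warden goes back to the marsh camp alone.  [the marsh camp: the hawk, the lizard, the mantis, the moth, the toad | the dry ground: the spider]
3. Warden goes to the dry ground with the moth.  [the marsh camp: the hawk, the lizard, the mantis, the toad | the dry ground: the moth, the spider]
4. Warden goes back to the marsh camp alone.  [the marsh camp: the hawk, the lizard, the mantis, the toad | the dry ground: the moth, the spider]
5. Warden goes to the dry ground with the mantis.  [the marsh camp: the hawk, the lizard, the toad | the dry ground: the mantis, the moth, the spider]
6. Warden goes back to the marsh camp alone.  [the marsh camp: the hawk, the lizard, the toad | the dry ground: the mantis, the moth, the spider]
7. Warden goes to the dry ground with the toad.  [the marsh camp: the hawk, the lizard | the dry ground: the mantis, the moth, the spider, the toad]
8. Warden goes back to the marsh camp alone.  [the marsh camp: the hawk, the lizard | the dry ground: the mantis, the moth, the spider, the toad]
9. Warden goes to the dry ground with the lizard.  [the marsh camp: the hawk | the dry ground: the lizard, the mantis, the moth, the spider, the toad]
10. Warden goes back to the marsh camp alone.  [the marsh camp: the hawk | the dry ground: the lizard, the mantis, the moth, the spider, the toad]
11. Warden goes to the dry ground with the hawk.  [the marsh camp: — | the dry ground: the hawk, the lizard, the mantis, the moth, the spider, the toad]

11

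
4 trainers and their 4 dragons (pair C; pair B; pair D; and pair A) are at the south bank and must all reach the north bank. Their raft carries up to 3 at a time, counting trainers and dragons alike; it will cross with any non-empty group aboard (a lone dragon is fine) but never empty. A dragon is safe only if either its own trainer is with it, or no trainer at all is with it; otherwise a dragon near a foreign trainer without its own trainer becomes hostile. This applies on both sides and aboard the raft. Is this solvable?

1. dragon C and trainer C cross → the north bank.
2. trainer C crosses ← the south bank.
3. dragon B, trainer B, and trainer C cross → the north bank.
4. dragon C and trainer C cross ← the south bank.
5. trainer A, trainer C, and trainer D cross → the north bank.
6. dragon B crosses ← the south bank.
7. dragon B and dragon C cross → the north bank.
8. dragon C crosses ← the south bank.
9. dragon A, dragon C, and dragon D cross → the north bank.

Yes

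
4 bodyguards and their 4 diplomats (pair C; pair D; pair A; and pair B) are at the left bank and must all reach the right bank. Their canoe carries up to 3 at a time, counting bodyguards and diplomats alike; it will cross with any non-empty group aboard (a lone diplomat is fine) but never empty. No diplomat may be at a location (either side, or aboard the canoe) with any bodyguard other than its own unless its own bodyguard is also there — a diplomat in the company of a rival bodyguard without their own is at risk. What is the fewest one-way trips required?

Counting alone: each trip to the right bank takes at most 3 across and each return brings at least 1 back, so after t trips out (and t−1 returns) at most 3t − (t−1) of the 8 are across; that first reaches 8 at t = 4, so at least 7 crossings are needed.
The safety rule pushes this higher. Following every safe sequence of crossings, the most of the 8 that can be at the right bank as the canoe arrives there on crossing 7 is 7 — never all 8.
So no plan with fewer than 9 crossings exists, and this one achieves 9:
1. bodyguard C and diplomat C cross → the right bank.
2. bodyguard C crosses ← the left bank.
3. bodyguard C, bodyguard D, and diplomat D cross → the right bank.
4. bodyguard C and diplomat C cross ← the left bank.
5. bodyguard A, bodyguard B, and bodyguard C cross → the right bank.
6. diplomat D crosses ← the left bank.
7. diplomat C and diplomat D cross → the right bank.
8. diplomat C crosses ← the left bank.
9. diplomat A, diplomat B, and diplomat C cross → the right bank.

9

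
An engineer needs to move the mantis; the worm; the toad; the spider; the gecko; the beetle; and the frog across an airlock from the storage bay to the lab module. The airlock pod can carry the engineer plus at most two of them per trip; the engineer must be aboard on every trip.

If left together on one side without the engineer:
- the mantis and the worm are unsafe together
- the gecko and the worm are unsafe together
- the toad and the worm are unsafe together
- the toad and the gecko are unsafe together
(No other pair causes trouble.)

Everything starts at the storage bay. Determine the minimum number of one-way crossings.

11

Counting alone: the engineer can take at most 2 across per trip to the lab module, so moving all 7 needs at least 4 loaded trips out, with a return between consecutive ones — at least 7 crossings.
The safety rule pushes this higher. Following every safe sequence of crossings, the most of the 7 that can be at the lab module as the airlock pod arrives there on crossings 7, 9 is 5, 6 respectively — never all 7.
So no plan with fewer than 11 crossings exists, and this one achieves 11:
1. Engineer goes to the lab module with the toad and the worm.
2. Engineer goes back to the storage bay with the worm.
3. Engineer goes to the lab module with the mantis and the worm.
4. Engineer goes back to the storage bay with the worm.
5. Engineer goes to the lab module with the spider and the worm.
6. Engineer goes back to the storage bay with the worm.
7. Engineer goes to the lab module with the beetle and the worm.
8. Engineer goes back to the storage bay with the worm.
9. Engineer goes to the lab module with the frog and the worm.
10. Engineer goes back to the storage bay with the worm.
11. Engineer goes to the lab module with the gecko and the worm.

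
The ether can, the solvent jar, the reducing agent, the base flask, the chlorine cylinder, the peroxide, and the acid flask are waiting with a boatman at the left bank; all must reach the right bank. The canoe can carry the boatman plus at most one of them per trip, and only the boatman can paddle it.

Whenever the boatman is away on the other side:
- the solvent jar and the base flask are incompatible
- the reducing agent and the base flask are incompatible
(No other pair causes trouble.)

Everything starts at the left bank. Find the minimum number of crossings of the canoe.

Counting alone: the boatman can take at most 1 across per trip to the right bank, so moving all 7 needs at least 7 loaded trips out, with a return between consecutive ones — at least 13 crossings.
The safety rule pushes this higher. Following every safe sequence of crossings, the most of the 7 that can be at the right bank as the canoe arrives there on crossing 13 is 6 — never all 7.
So no plan with fewer than 15 crossings exists, and this one achieves 15:
1. Boatman goes to the right bank with the base flask.  [the left bank: the acid flask, the chlorine cylinder, the ether can, the peroxide, the reducing agent, the solvent jar | the right bank: the base flask]
2. Boatman goes back to the left bank alone.  [the left bank: the acid flask, the chlorine cylinder, the ether can, the peroxide, the reducing agent, the solvent jar | the right bank: the base flask]
3. Boatman goes to the right bank with the ether can.  [the left bank: the acid flask, the chlorine cylinder, the peroxide, the reducing agent, the solvent jar | the right bank: the base flask, the ether can]
4. Boatman goes back to the left bank alone.  [the left bank: the acid flask, the chlorine cylinder, the peroxide, the reducing agent, the solvent jar | the right bank: the base flask, the ether can]
5. Boatman goes to the right bank with the solvent jar.  [the left bank: the acid flask, the chlorine cylinder, the peroxide, the reducing agent | the right bank: the base flask, the ether can, the solvent jar]
6. Boatman goes back to the left bank with the base flask.  [the left bank: the acid flask, the base flask, the chlorine cylinder, the peroxide, the reducing agent | the right bank: the ether can, the solvent jar]
7. Boatman goes to the right bank with the reducing agent.  [the left bank: the acid flask, the base flask, the chlorine cylinder, the peroxide | the right bank: the ether can, the reducing agent, the solvent jar]
8. Boatman goes back to the left bank alone.  [the left bank: the acid flask, the base flask, the chlorine cylinder, the peroxide | the right bank: the ether can, the reducing agent, the solvent jar]
9. Boatman goes to the right bank with the chlorine cylinder.  [the left bank: the acid flask, the base flask, the peroxide | the right bank: the chlorine cylinder, the ether can, the reducing agent, the solvent jar]
10. Boatman goes back to the left bank alone.  [the left bank: the acid flask, the base flask, the peroxide | the right bank: the chlorine cylinder, the ether can, the reducing agent, the solvent jar]
11. Boatman goes to the right bank with the peroxide.  [the left bank: the acid flask, the base flask | the right bank: the chlorine cylinder, the ether can, the peroxide, the reducing agent, the solvent jar]
12. Boatman goes back to the left bank alone.  [the left bank: the acid flask, the base flask | the right bank: the chlorine cylinder, the ether can, the peroxide, the reducing agent, the solvent jar]
13. Boatman goes to the right bank with the acid flask.  [the left bank: the base flask | the right bank: the acid flask, the chlorine cylinder, the ether can, the peroxide, the reducing agent, the solvent jar]
14. Boatman goes back to the left bank alone.  [the left bank: the base flask | the right bank: the acid flask, the chlorine cylinder, the ether can, the peroxide, the reducing agent, the solvent jar]
15. Boatman goes to the right bank with the base flask.  [the left bank: — | the right bank: the acid flask, the base flask, the chlorine cylinder, the ether can, the peroxide, the reducing agent, the solvent jar]

15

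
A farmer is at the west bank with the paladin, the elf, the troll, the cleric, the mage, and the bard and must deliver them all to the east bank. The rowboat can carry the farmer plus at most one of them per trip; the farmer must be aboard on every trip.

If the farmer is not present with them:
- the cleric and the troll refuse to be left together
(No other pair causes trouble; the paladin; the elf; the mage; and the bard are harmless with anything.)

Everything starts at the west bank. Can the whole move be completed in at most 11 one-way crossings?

Yes — this plan uses 11 crossings (≤ 11):
1. Farmer goes to the east bank with the troll.
2. Farmer goes back to the west bank alone.
3. Farmer goes to the east bank with the paladin.
4. Farmer goes back to the west bank alone.
5. Farmer goes to the east bank with the elf.
6. Farmer goes back to the west bank alone.
7. Farmer goes to the east bank with the mage.
8. Farmer goes back to the west bank alone.
9. Farmer goes to the east bank with the bard.
10. Farmer goes back to the west bank alone.
11. Farmer goes to the east bank with the cleric.

Yes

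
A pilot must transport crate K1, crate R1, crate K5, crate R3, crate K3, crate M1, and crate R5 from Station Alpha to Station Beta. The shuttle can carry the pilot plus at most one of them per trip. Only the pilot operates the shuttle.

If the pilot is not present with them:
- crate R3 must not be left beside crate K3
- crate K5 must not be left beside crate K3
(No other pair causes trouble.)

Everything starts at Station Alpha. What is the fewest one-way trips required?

15

Counting alone: the pilot can take at most 1 across per trip to Station Beta, so moving all 7 needs at least 7 loaded trips out, with a return between consecutive ones — at least 13 crossings.
The safety rule pushes this higher. Following every safe sequence of crossings, the most of the 7 that can be at Station Beta as the shuttle arrives there on crossing 13 is 6 — never all 7.
So no plan with fewer than 15 crossings exists, and this one achieves 15:
1. Pilot goes to Station Beta with crate K3.  [Station Alpha: crate K1, crate K5, crate M1, crate R1, crate R3, crate R5 | Station Beta: crate K3]
2. Pilot goes back to Station Alpha alone.  [Station Alpha: crate K1, crate K5, crate M1, crate R1, crate R3, crate R5 | Station Beta: crate K3]
3. Pilot goes to Station Beta with crate K1.  [Station Alpha: crate K5, crate M1, crate R1, crate R3, crate R5 | Station Beta: crate K1, crate K3]
4. Pilot goes back to Station Alpha alone.  [Station Alpha: crate K5, crate M1, crate R1, crate R3, crate R5 | Station Beta: crate K1, crate K3]
5. Pilot goes to Station Beta with crate R1.  [Station Alpha: crate K5, crate M1, crate R3, crate R5 | Station Beta: crate K1, crate K3, crate R1]
6. Pilot goes back to Station Alpha alone.  [Station Alpha: crate K5, crate M1, crate R3, crate R5 | Station Beta: crate K1, crate K3, crate R1]
7. Pilot goes to Station Beta with crate K5.  [Station Alpha: crate M1, crate R3, crate R5 | Station Beta: crate K1, crate K3, crate K5, crate R1]
8. Pilot goes back to Station Alpha with crate K3.  [Station Alpha: crate K3, crate M1, crate R3, crate R5 | Station Beta: crate K1, crate K5, crate R1]
9. Pilot goes to Station Beta with crate R3.  [Station Alpha: crate K3, crate M1, crate R5 | Station Beta: crate K1, crate K5, crate R1, crate R3]
10. Pilot goes back to Station Alpha alone.  [Station Alpha: crate K3, crate M1, crate R5 | Station Beta: crate K1, crate K5, crate R1, crate R3]
11. Pilot goes to Station Beta with crate M1.  [Station Alpha: crate K3, crate R5 | Station Beta: crate K1, crate K5, crate M1, crate R1, crate R3]
12. Pilot goes back to Station Alpha alone.  [Station Alpha: crate K3, crate R5 | Station Beta: crate K1, crate K5, crate M1, crate R1, crate R3]
13. Pilot goes to Station Beta with crate R5.  [Station Alpha: crate K3 | Station Beta: crate K1, crate K5, crate M1, crate R1, crate R3, crate R5]
14. Pilot goes back to Station Alpha alone.  [Station Alpha: crate K3 | Station Beta: crate K1, crate K5, crate M1, crate R1, crate R3, crate R5]
15. Pilot goes to Station Beta with crate K3.  [Station Alpha: — | Station Beta: crate K1, crate K3, crate K5, crate M1, crate R1, crate R3, crate R5]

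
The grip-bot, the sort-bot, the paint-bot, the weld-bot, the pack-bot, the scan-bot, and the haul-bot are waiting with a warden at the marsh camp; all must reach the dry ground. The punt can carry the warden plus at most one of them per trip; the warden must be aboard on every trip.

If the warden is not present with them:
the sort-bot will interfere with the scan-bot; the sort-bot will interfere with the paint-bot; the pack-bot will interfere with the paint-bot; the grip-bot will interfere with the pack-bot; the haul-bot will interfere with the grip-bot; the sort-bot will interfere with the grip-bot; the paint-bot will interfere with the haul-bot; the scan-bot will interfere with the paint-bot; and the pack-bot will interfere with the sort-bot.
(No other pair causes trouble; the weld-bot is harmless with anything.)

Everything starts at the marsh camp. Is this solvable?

No

Whatever the first load, the items left behind include a forbidden pair without the warden. No opening move is safe, so no plan exists.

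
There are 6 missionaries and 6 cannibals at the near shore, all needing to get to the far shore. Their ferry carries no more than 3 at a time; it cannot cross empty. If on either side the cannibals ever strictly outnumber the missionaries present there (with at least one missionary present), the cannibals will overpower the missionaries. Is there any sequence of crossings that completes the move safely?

No

Following every safe sequence of crossings from the start, the most of the 12 that can be at the far shore as the ferry arrives there on crossings 1, 3, 5 is 3, 5, 6 respectively; the best ever achieved is 6 of 12.
From crossing 7 on, no configuration arises that was not already reachable earlier: only 17 distinct safe configurations (who is on which side, and where the ferry is) can ever be reached, none of them has everyone across, and every continuation just revisits them. They are: 0 missionaries + 0 cannibals across (ferry back at the start); 0 missionaries + 1 cannibal across (ferry there); 0 missionaries + 1 cannibal across (ferry back at the start); 0 missionaries + 2 cannibals across (ferry there); 0 missionaries + 2 cannibals across (ferry back at the start); 0 missionaries + 3 cannibals across (ferry there); 0 missionaries + 3 cannibals across (ferry back at the start); 0 missionaries + 4 cannibals across (ferry there); 0 missionaries + 4 cannibals across (ferry back at the start); 0 missionaries + 5 cannibals across (ferry there); 0 missionaries + 5 cannibals across (ferry back at the start); 0 missionaries + 6 cannibals across (ferry there); 1 missionary + 1 cannibal across (ferry there); 1 missionary + 1 cannibal across (ferry back at the start); 2 missionaries + 2 cannibals across (ferry there); 2 missionaries + 2 cannibals across (ferry back at the start); 3 missionaries + 3 cannibals across (ferry there). So no valid plan exists.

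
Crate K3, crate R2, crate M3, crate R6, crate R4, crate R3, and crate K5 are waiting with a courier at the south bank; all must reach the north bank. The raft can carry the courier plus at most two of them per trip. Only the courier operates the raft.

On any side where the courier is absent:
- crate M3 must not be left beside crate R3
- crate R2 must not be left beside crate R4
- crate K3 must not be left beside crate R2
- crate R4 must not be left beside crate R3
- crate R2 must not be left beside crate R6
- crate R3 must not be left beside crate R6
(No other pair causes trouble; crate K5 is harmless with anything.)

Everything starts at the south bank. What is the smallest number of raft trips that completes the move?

Counting alone: the courier can take at most 2 across per trip to the north bank, so moving all 7 needs at least 4 loaded trips out, with a return between consecutive ones — at least 7 crossings.
The safety rule pushes this higher. Following every safe sequence of crossings, the most of the 7 that can be at the north bank as the raft arrives there on crossing 7 is 6 — never all 7.
So no plan with fewer than 9 crossings exists, and this one achieves 9:
1. Courier goes to the north bank with crate R2 and crate R3.  [the south bank: crate K3, crate K5, crate M3, crate R4, crate R6 | the north bank: crate R2, crate R3]
2. Courier goes back to the south bank alone.  [the south bank: crate K3, crate K5, crate M3, crate R4, crate R6 | the north bank: crate R2, crate R3]
3. Courier goes to the north bank with crate K3.  [the south bank: crate K5, crate M3, crate R4, crate R6 | the north bank: crate K3, crate R2, crate R3]
4. Courier goes back to the south bank with crate R2.  [the south bank: crate K5, crate M3, crate R2, crate R4, crate R6 | the north bank: crate K3, crate R3]
5. Courier goes to the north bank with crate R4 and crate R6.  [the south bank: crate K5, crate M3, crate R2 | the north bank: crate K3, crate R3, crate R4, crate R6]
6. Courier goes back to the south bank with crate R3.  [the south bank: crate K5, crate M3, crate R2, crate R3 | the north bank: crate K3, crate R4, crate R6]
7. Courier goes to the north bank with crate K5 and crate M3.  [the south bank: crate R2, crate R3 | the north bank: crate K3, crate K5, crate M3, crate R4, crate R6]
8. Courier goes back to the south bank alone.  [the south bank: crate R2, crate R3 | the north bank: crate K3, crate K5, crate M3, crate R4, crate R6]
9. Courier goes to the north bank with crate R2 and crate R3.  [the south bank: — | the north bank: crate K3, crate K5, crate M3, crate R2, crate R3, crate R4, crate R6]

9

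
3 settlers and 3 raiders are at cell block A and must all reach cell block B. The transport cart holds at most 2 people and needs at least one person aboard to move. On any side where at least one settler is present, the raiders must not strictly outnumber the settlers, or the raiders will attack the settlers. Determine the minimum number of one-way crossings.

Counting alone: each trip to cell block B takes at most 2 across and each return brings at least 1 back, so after t trips out (and t−1 returns) at most 2t − (t−1) of the 6 are across; that first reaches 6 at t = 5, so at least 9 crossings are needed.
The safety rule pushes this higher. Following every safe sequence of crossings, the most of the 6 that can be at cell block B as the transport cart arrives there on crossing 9 is 5 — never all 6.
So no plan with fewer than 11 crossings exists, and this one achieves 11:
1. 2 raiders → cell block B.  (cell block A: 3S 1R; cell block B: 0S 2R)
2. 1 raider ← cell block A.  (cell block A: 3S 2R; cell block B: 0S 1R)
3. 2 raiders → cell block B.  (cell block A: 3S 0R; cell block B: 0S 3R)
4. 1 raider ← cell block A.  (cell block A: 3S 1R; cell block B: 0S 2R)
5. 2 settlers → cell block B.  (cell block A: 1S 1R; cell block B: 2S 2R)
6. 1 settler and 1 raider ← cell block A.  (cell block A: 2S 2R; cell block B: 1S 1R)
7. 2 settlers → cell block B.  (cell block A: 0S 2R; cell block B: 3S 1R)
8. 1 raider ← cell block A.  (cell block A: 0S 3R; cell block B: 3S 0R)
9. 2 raiders → cell block B.  (cell block A: 0S 1R; cell block B: 3S 2R)
10. 1 raider ← cell block A.  (cell block A: 0S 2R; cell block B: 3S 1R)
11. 2 raiders → cell block B.  (cell block A: 0S 0R; cell block B: 3S 3R)

11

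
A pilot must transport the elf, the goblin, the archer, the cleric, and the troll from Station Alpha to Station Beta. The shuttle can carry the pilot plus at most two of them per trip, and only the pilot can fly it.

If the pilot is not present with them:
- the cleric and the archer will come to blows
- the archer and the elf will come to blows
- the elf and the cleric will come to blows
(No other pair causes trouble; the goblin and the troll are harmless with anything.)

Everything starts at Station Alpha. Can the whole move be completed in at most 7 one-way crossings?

Yes — this plan uses 7 crossings (≤ 7):
1. Pilot goes to Station Beta with the archer and the elf.  [Station Alpha: the cleric, the goblin, the troll | Station Beta: the archer, the elf]
2. Pilot goes back to Station Alpha with the elf.  [Station Alpha: the cleric, the elf, the goblin, the troll | Station Beta: the archer]
3. Pilot goes to Station Beta with the elf and the goblin.  [Station Alpha: the cleric, the troll | Station Beta: the archer, the elf, the goblin]
4. Pilot goes back to Station Alpha with the elf.  [Station Alpha: the cleric, the elf, the troll | Station Beta: the archer, the goblin]
5. Pilot goes to Station Beta with the elf and the troll.  [Station Alpha: the cleric | Station Beta: the archer, the elf, the goblin, the troll]
6. Pilot goes back to Station Alpha with the elf.  [Station Alpha: the cleric, the elf | Station Beta: the archer, the goblin, the troll]
7. Pilot goes to Station Beta with the cleric and the elf.  [Station Alpha: — | Station Beta: the archer, the cleric, the elf, the goblin, the troll]

Yes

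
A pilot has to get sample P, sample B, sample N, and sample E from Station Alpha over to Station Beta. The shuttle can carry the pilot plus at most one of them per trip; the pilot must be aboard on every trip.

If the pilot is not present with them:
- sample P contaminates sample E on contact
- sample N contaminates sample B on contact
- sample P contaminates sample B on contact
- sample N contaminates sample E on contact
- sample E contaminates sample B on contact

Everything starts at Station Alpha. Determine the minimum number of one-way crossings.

impossible

Whatever the first load, the items left behind include a forbidden pair without the pilot. No opening move is safe, so no plan exists.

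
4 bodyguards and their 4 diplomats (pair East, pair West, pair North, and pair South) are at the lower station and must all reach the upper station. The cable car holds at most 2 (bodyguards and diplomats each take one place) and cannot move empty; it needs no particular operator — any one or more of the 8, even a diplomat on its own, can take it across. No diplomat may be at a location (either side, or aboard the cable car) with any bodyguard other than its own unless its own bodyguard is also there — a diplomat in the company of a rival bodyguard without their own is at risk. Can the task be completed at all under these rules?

Following every safe sequence of crossings from the start, the most of the 8 that can be at the upper station as the cable car arrives there on crossings 1, 3, 5 is 2, 3, 4 respectively; the best ever achieved is 4 of 8.
From crossing 7 on, no configuration arises that was not already reachable earlier: only 44 distinct safe configurations (who is on which side, and where the cable car is) can ever be reached, none of them has everyone across, and every continuation just revisits them. So no valid plan exists.

No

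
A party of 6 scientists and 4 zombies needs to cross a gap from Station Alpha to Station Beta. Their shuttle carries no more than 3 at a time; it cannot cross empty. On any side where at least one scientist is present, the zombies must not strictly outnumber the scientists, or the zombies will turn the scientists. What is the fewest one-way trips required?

Counting alone: each trip to Station Beta takes at most 3 across and each return brings at least 1 back, so after t trips out (and t−1 returns) at most 3t − (t−1) of the 10 are across; that first reaches 10 at t = 5, so at least 9 crossings are needed.
The plan below uses exactly 9 crossings, so it is optimal:
1. 2 zombies → Station Beta.  (Station Alpha: 6S 2Z; Station Beta: 0S 2Z)
2. 1 zombie ← Station Alpha.  (Station Alpha: 6S 3Z; Station Beta: 0S 1Z)
3. 3 zombies → Station Beta.  (Station Alpha: 6S 0Z; Station Beta: 0S 4Z)
4. 1 zombie ← Station Alpha.  (Station Alpha: 6S 1Z; Station Beta: 0S 3Z)
5. 3 scientists → Station Beta.  (Station Alpha: 3S 1Z; Station Beta: 3S 3Z)
6. 1 zombie ← Station Alpha.  (Station Alpha: 3S 2Z; Station Beta: 3S 2Z)
7. 1 scientist and 2 zombies → Station Beta.  (Station Alpha: 2S 0Z; Station Beta: 4S 4Z)
8. 1 zombie ← Station Alpha.  (Station Alpha: 2S 1Z; Station Beta: 4S 3Z)
9. 2 scientists and 1 zombie → Station Beta.  (Station Alpha: 0S 0Z; Station Beta: 6S 4Z)

9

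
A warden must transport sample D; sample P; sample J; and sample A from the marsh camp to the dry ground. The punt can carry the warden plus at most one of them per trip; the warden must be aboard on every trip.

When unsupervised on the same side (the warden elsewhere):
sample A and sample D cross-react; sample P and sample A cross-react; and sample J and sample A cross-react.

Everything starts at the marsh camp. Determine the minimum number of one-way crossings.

impossible

Following every safe sequence of crossings from the start, the most of the 4 that can be at the dry ground as the punt arrives there on crossings 1, 3 is 1, 2 respectively; the best ever achieved is 2 of 4.
From crossing 5 on, no configuration arises that was not already reachable earlier: only 9 distinct safe configurations (who is on which side, and where the punt is) can ever be reached, none of them has everyone across, and every continuation just revisits them. So no valid plan exists.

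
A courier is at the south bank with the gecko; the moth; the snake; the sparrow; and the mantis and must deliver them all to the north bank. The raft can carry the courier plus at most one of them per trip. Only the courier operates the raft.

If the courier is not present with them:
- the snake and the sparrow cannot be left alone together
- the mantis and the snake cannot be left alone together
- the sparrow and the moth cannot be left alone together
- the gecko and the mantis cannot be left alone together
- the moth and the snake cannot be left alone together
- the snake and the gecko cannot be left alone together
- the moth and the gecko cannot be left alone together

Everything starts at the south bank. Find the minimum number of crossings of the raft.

impossible

Whatever the first load, the items left behind include a forbidden pair without the courier. No opening move is safe, so no plan exists.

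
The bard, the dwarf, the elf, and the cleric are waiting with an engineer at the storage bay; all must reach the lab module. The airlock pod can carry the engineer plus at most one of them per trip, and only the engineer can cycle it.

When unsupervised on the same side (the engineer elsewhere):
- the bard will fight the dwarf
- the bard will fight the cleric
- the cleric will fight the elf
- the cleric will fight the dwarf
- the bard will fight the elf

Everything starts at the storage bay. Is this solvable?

No

Whatever the first load, the items left behind include a forbidden pair without the engineer. No opening move is safe, so no plan exists.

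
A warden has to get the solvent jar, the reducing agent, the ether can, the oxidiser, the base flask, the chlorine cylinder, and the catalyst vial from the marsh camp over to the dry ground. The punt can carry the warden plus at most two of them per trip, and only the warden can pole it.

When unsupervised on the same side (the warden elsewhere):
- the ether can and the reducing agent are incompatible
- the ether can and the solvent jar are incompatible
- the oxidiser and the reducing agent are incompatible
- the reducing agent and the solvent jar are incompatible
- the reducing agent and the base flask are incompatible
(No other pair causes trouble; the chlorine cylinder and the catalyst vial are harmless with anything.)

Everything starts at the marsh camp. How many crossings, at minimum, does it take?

Counting alone: the warden can take at most 2 across per trip to the dry ground, so moving all 7 needs at least 4 loaded trips out, with a return between consecutive ones — at least 7 crossings.
The safety rule pushes this higher. Following every safe sequence of crossings, the most of the 7 that can be at the dry ground as the punt arrives there on crossings 7, 9 is 5, 6 respectively — never all 7.
So no plan with fewer than 11 crossings exists, and this one achieves 11:
1. Warden goes to the dry ground with the reducing agent and the solvent jar.
2. Warden goes back to the marsh camp with the solvent jar.
3. Warden goes to the dry ground with the oxidiser and the solvent jar.
4. Warden goes back to the marsh camp with the reducing agent.
5. Warden goes to the dry ground with the base flask and the reducing agent.
6. Warden goes back to the marsh camp with the reducing agent.
7. Warden goes to the dry ground with the chlorine cylinder and the reducing agent.
8. Warden goes back to the marsh camp with the reducing agent.
9. Warden goes to the dry ground with the catalyst vial and the reducing agent.
10. Warden goes back to the marsh camp with the reducing agent.
11. Warden goes to the dry ground with the ether can and the reducing agent.

11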